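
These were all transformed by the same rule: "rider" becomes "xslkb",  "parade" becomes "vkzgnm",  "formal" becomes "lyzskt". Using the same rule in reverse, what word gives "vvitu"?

Shifts by position in rider: pos 0: r→x (+6), pos 1: i→s (+10), pos 2: d→l (+8), pos 3: e→k (+6), pos 4: r→b (+10) — repeating every 3. It's a Vigenère-style cipher with numeric key [6,10,8]: position i shifts by key[i mod 3].
Undoing it on vvitu: v−6=p, v−10=l, i−8=a, t−6=n, u−10=k.

plank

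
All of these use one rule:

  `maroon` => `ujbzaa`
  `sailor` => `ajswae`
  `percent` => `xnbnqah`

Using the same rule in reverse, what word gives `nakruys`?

In maroon: m→u is +8, a→j is +9, r→b is +10, o→z is +11 — the shift increases by 1 each position. Each letter shifts forward by (position + 8), i.e. 8, 9, 10, … — the shift grows by one for each successive letter.
Reversing it on nakruys: n−8=f, a−9=r, k−10=a, r−11=g, u−12=i, y−13=l, s−14=e.

fragile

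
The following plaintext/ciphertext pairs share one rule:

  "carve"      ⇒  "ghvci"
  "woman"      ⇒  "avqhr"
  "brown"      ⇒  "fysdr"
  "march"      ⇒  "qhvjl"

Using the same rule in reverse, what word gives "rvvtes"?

A repeating key of period 2 is used — shifts +4, +7 over and over.
Undoing it on rvvtes: r−4=n, v−7=o, v−4=r, t−7=m, e−4=a, s−7=l.

normal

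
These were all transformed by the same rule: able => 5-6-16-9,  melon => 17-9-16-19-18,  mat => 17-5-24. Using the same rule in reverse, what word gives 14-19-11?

jog

a is letter #1 and maps to 5: an offset of 4. Each letter is replaced by its alphabet position (a=1..z=26) + 4.
Decoding 14-19-11: 14→(14−4)÷1=10=j, 19→(19−4)÷1=15=o, 11→(11−4)÷1=7=g.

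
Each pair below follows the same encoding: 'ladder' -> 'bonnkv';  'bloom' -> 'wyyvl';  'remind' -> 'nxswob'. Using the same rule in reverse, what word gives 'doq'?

The output letters match the input read backwards, each shifted +10: ladder reversed is reddal. Two steps: reverse the string, then apply a Caesar shift of +10.
Reversing it on doq: shift back: d−10=t, o−10=e, q−10=g → teg; then reverse → get.

get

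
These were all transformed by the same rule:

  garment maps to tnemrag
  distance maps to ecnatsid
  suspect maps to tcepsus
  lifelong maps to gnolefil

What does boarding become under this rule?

The output letters match the input read backwards: garment reversed is tnemrag. The word is simply reversed.
Applying it to boarding: reverse → gnidraob.

gnidraob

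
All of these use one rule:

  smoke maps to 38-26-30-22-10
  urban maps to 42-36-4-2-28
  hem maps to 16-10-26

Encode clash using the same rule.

6-24-2-38-16

s(#19)→38 and m(#13)→26: differences scale by 2, so n = 2·pos + 0. The formula is n = 2×(alphabet index, a=1).
For clash: c=3→6, l=12→24, a=1→2, s=19→38, h=8→16.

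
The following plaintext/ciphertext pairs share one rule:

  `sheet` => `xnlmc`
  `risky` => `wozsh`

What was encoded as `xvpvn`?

spine

In sheet: s→x is +5, h→n is +6, e→l is +7, e→m is +8 — the shift increases by 1 each position. The shift increases by 1 at each position, starting from +5: 5, 6, 7, ….
Decoding xvpvn: x−5=s, v−6=p, p−7=i, v−8=n, n−9=e.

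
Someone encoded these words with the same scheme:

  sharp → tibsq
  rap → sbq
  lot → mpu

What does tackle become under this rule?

ubdlmf

Compare letters: s→t is +1, h→i is +1, a→b is +1 — a constant shift. Every letter moves 1 place later in the alphabet, wrapping around z→a.
Applying it to tackle: t+1=u, a+1=b, c+1=d, k+1=l, l+1=m, e+1=f.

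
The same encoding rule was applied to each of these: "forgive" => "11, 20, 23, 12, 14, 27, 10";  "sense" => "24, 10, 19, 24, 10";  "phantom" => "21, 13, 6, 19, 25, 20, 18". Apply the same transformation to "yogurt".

f is letter #6 and maps to 11: an offset of 5. Letters become their 1-based position plus 5 (so a→6, b→7, …).
On yogurt: y=25→30, o=15→20, g=7→12, u=21→26, r=18→23, t=20→25.

30, 20, 12, 26, 23, 25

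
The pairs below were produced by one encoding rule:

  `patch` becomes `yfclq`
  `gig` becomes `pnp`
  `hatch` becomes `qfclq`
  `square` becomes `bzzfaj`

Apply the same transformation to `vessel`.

The shift depends on letter class: consonant p→y is +9, but vowel a→f is +5. Two shifts are in play — +5 for a/e/i/o/u, +9 for every other letter.
Applying it to vessel: v(cons)+9=e, e(vowel)+5=j, s(cons)+9=b, s(cons)+9=b, e(vowel)+5=j, l(cons)+9=u.

ejbbju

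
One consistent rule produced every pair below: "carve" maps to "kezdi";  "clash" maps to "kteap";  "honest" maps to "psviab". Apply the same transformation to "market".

uezsib

The shift depends on letter class: consonant c→k is +8, but vowel a→e is +4. Two shifts are in play — +4 for a/e/i/o/u, +8 for every other letter.
Applying it to market: m(cons)+8=u, a(vowel)+4=e, r(cons)+8=z, k(cons)+8=s, e(vowel)+4=i, t(cons)+8=b.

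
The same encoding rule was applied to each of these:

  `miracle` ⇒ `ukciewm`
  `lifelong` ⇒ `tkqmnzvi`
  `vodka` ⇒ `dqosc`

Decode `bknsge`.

Shifts by position in miracle: pos 0: m→u (+8), pos 1: i→k (+2), pos 2: r→c (+11), pos 3: a→i (+8), pos 4: c→e (+2), pos 5: l→w (+11) — repeating every 3. A repeating key of period 3 is used — shifts +8, +2, +11 over and over.
Undoing it on bknsge: b−8=t, k−2=i, n−11=c, s−8=k, g−2=e, e−11=t.

ticket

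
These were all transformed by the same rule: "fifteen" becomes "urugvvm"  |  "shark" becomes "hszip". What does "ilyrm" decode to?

Each pair mirrors across the alphabet (f↔u, i↔r, f↔u): positions sum to 25. Letters are reflected about the middle of the alphabet (position → 25−position): Atbash.
Undoing it on ilyrm: i↔r, l↔o, y↔b, r↔i, m↔n.

robin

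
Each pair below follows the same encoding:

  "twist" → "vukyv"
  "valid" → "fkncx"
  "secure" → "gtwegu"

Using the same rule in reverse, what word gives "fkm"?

kid

The output letters match the input read backwards, each shifted +2: twist reversed is tsiwt. The word is reversed, then every letter is shifted forward by 2.
Decoding fkm: shift back: f−2=d, k−2=i, m−2=k → dik; then reverse → kid.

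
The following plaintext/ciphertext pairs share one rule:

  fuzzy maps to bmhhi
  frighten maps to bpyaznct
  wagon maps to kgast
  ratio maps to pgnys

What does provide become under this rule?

rpslydc

Each letter's alphabet position (a=0..z=25) is mapped through 25·x+6 mod 26 — an affine cipher.
On provide: p(15)→25·15+6≡17=r; r(17)→25·17+6≡15=p; o(14)→25·14+6≡18=s; v(21)→25·21+6≡11=l; i(8)→25·8+6≡24=y; d(3)→25·3+6≡3=d; e(4)→25·4+6≡2=c (all mod 26).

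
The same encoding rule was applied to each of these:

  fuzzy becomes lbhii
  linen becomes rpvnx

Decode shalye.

In fuzzy: f→l is +6, u→b is +7, z→h is +8, z→i is +9 — the shift increases by 1 each position. The shift increases by 1 at each position, starting from +6: 6, 7, 8, ….
Undoing it on shalye: s−6=m, h−7=a, a−8=s, l−9=c, y−10=o, e−11=t.

mascot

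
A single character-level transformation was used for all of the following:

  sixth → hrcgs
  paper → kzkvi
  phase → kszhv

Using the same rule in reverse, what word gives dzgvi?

Each pair mirrors across the alphabet (s↔h, i↔r, x↔c): positions sum to 25. This is the alphabet-reversal cipher (Atbash): a becomes z, b becomes y, etc.
Undoing it on dzgvi: d↔w, z↔a, g↔t, v↔e, i↔r.

water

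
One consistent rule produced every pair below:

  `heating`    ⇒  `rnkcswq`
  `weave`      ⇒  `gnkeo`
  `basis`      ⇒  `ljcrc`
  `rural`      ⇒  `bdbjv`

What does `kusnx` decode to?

Shifts by position in heating: pos 0: h→r (+10), pos 1: e→n (+9), pos 2: a→k (+10), pos 3: t→c (+9) — repeating every 2. It's a Vigenère-style cipher with numeric key [10,9]: position i shifts by key[i mod 2].
Decoding kusnx: k−10=a, u−9=l, s−10=i, n−9=e, x−10=n.

alien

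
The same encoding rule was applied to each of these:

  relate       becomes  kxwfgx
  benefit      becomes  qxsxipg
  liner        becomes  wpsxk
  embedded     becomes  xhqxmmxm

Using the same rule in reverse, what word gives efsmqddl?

Treating letters as 0–25, the rule is x ↦ 11x + 5 (mod 26).
Decoding efsmqddl: e(4)→19·(4−5)≡7=h; f(5)→19·(5−5)≡0=a; s(18)→19·(18−5)≡13=n; m(12)→19·(12−5)≡3=d; q(16)→19·(16−5)≡1=b; d(3)→19·(3−5)≡14=o; d(3)→19·(3−5)≡14=o; l(11)→19·(11−5)≡10=k (all mod 26).

handbook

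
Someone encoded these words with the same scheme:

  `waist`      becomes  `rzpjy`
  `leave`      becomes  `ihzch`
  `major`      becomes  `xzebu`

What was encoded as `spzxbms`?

diamond

w(22)→r(17) and a(0)→z(25) fit y≡15x+25 (mod 26); the inverse of 15 mod 26 is 7. This is an affine cipher: with a=0,…,z=25, each position x becomes (15x+25) mod 26.
Reversing it on spzxbms: s(18)→7·(18−25)≡3=d; p(15)→7·(15−25)≡8=i; z(25)→7·(25−25)≡0=a; x(23)→7·(23−25)≡12=m; b(1)→7·(1−25)≡14=o; m(12)→7·(12−25)≡13=n; s(18)→7·(18−25)≡3=d (all mod 26).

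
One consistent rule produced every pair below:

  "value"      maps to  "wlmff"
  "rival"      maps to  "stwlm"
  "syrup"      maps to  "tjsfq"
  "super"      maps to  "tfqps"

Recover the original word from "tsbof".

shade

It's a Vigenère-style cipher with numeric key [1,11]: position i shifts by key[i mod 2].
Reversing it on tsbof: t−1=s, s−11=h, b−1=a, o−11=d, f−1=e.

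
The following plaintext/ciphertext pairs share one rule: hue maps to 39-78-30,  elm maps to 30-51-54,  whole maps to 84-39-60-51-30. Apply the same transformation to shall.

h(#8)→39 and u(#21)→78: differences scale by 3, so n = 3·pos + 15. The formula is n = 3×(alphabet index, a=1) + 15.
On shall: s=19→72, h=8→39, a=1→18, l=12→51, l=12→51.

72-39-18-51-51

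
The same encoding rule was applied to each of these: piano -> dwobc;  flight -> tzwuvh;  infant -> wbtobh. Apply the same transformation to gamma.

Compare letters: p→d is +14, i→w is +14, a→o is +14 — a constant shift. It's a constant shift of +14 (ROT14).
Applying it to gamma: g+14=u, a+14=o, m+14=a, m+14=a, a+14=o.

uoaao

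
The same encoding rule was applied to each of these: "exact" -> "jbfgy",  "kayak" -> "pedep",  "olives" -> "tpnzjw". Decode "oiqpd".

jelly

Shifts by position in exact: pos 0: e→j (+5), pos 1: x→b (+4), pos 2: a→f (+5), pos 3: c→g (+4) — repeating every 2. A repeating key of period 2 is used — shifts +5, +4 over and over.
Decoding oiqpd: o−5=j, i−4=e, q−5=l, p−4=l, d−5=y.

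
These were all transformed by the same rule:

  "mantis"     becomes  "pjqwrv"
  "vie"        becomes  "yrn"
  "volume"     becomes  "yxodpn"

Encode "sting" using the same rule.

vwrqj

Vowels shift forward by 9 and consonants shift forward by 3.
On sting: s(cons)+3=v, t(cons)+3=w, i(vowel)+9=r, n(cons)+3=q, g(cons)+3=j.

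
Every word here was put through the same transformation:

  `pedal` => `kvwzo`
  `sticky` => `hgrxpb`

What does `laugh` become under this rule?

ozfts

Each pair mirrors across the alphabet (p↔k, e↔v, d↔w): positions sum to 25. Letters are reflected about the middle of the alphabet (position → 25−position): Atbash.
On laugh: l↔o, a↔z, u↔f, g↔t, h↔s.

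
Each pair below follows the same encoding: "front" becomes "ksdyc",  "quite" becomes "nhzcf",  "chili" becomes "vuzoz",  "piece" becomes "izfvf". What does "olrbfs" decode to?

lawyer

f(5)→k(10) and r(17)→s(18) fit y≡5x+11 (mod 26); the inverse of 5 mod 26 is 21. Treating letters as 0–25, the rule is x ↦ 5x + 11 (mod 26).
Decoding olrbfs: o(14)→21·(14−11)≡11=l; l(11)→21·(11−11)≡0=a; r(17)→21·(17−11)≡22=w; b(1)→21·(1−11)≡24=y; f(5)→21·(5−11)≡4=e; s(18)→21·(18−11)≡17=r (all mod 26).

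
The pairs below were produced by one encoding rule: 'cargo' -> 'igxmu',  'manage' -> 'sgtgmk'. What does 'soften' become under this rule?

Compare letters: c→i is +6, a→g is +6, r→x is +6 — a constant shift. Each letter is shifted forward by 6 in the alphabet (a Caesar shift of +6).
For soften: s+6=y, o+6=u, f+6=l, t+6=z, e+6=k, n+6=t.

yulzkt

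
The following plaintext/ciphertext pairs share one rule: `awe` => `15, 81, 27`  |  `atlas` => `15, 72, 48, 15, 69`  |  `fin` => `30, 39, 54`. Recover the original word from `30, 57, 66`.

With a=1..z=26, the number is 3·pos + 12.
Reversing it on 30, 57, 66: 30→(30−12)÷3=6=f, 57→(57−12)÷3=15=o, 66→(66−12)÷3=18=r.

for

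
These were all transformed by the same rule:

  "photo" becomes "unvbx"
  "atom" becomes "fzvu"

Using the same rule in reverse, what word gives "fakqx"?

audio

In photo: p→u is +5, h→n is +6, o→v is +7, t→b is +8 — the shift increases by 1 each position. Each letter shifts forward by (position + 5), i.e. 5, 6, 7, … — the shift grows by one for each successive letter.
Reversing it on fakqx: f−5=a, a−6=u, k−7=d, q−8=i, x−9=o.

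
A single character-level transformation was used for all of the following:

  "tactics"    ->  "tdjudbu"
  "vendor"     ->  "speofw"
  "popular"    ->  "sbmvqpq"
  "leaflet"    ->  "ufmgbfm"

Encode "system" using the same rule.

The output letters match the input read backwards, each shifted +1: tactics reversed is scitcat. Two steps: reverse the string, then apply a Caesar shift of +1.
For system: reverse → metsys; then shift: m+1=n, e+1=f, t+1=u, s+1=t, y+1=z, s+1=t.

nfutzt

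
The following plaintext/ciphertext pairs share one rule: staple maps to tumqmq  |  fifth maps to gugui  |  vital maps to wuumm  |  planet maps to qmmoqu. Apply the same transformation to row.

sax

The shift depends on letter class: consonant s→t is +1, but vowel a→m is +12. Vowels shift forward by 12 and consonants shift forward by 1.
On row: r(cons)+1=s, o(vowel)+12=a, w(cons)+1=x.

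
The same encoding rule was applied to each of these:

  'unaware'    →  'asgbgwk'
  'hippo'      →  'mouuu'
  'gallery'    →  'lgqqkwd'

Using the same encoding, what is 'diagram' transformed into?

ioglwgr

The shift depends on letter class: consonant n→s is +5, but vowel u→a is +6. Vowels shift forward by 6 and consonants shift forward by 5.
Applying it to diagram: d(cons)+5=i, i(vowel)+6=o, a(vowel)+6=g, g(cons)+5=l, r(cons)+5=w, a(vowel)+6=g, m(cons)+5=r.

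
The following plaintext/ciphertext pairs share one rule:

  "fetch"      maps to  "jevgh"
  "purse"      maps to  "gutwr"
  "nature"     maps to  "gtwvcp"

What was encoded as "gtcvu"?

The output letters match the input read backwards, each shifted +2: fetch reversed is hctef. The word is reversed, then every letter is shifted forward by 2.
Reversing it on gtcvu: shift back: g−2=e, t−2=r, c−2=a, v−2=t, u−2=s → erats; then reverse → stare.

stare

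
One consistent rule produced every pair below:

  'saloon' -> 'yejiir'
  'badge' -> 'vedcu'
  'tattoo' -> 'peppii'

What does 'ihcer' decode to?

s(18)→y(24) and a(0)→e(4) fit y≡17x+4 (mod 26); the inverse of 17 mod 26 is 23. Each letter's alphabet position (a=0..z=25) is mapped through 17·x+4 mod 26 — an affine cipher.
Undoing it on ihcer: i(8)→23·(8−4)≡14=o; h(7)→23·(7−4)≡17=r; c(2)→23·(2−4)≡6=g; e(4)→23·(4−4)≡0=a; r(17)→23·(17−4)≡13=n (all mod 26).

organ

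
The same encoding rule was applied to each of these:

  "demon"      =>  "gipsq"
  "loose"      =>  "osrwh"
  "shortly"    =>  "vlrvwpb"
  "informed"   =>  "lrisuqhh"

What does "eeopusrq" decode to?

Shifts by position in demon: pos 0: d→g (+3), pos 1: e→i (+4), pos 2: m→p (+3), pos 3: o→s (+4) — repeating every 2. It's a Vigenère-style cipher with numeric key [3,4]: position i shifts by key[i mod 2].
Reversing it on eeopusrq: e−3=b, e−4=a, o−3=l, p−4=l, u−3=r, s−4=o, r−3=o, q−4=m.

ballroom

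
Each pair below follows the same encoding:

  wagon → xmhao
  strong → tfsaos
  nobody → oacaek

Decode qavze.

pound

The shifts repeat in a cycle of length 2: positions 0,1,… shift by +1, +12, then the pattern repeats.
Reversing it on qavze: q−1=p, a−12=o, v−1=u, z−12=n, e−1=d.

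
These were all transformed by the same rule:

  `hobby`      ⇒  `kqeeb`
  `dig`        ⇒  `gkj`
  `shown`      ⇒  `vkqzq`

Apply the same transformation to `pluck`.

Two shifts are in play — +2 for a/e/i/o/u, +3 for every other letter.
On pluck: p(cons)+3=s, l(cons)+3=o, u(vowel)+2=w, c(cons)+3=f, k(cons)+3=n.

sowfn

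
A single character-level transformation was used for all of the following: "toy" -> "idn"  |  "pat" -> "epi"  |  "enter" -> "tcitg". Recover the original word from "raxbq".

Compare letters: t→i is +15, o→d is +15, y→n is +15 — a constant shift. It's a constant shift of +15 (ROT15).
Reversing it on raxbq: r−15=c, a−15=l, x−15=i, b−15=m, q−15=b.

climb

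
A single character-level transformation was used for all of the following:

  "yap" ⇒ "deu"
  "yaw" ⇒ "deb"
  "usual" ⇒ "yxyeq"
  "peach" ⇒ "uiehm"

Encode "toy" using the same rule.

ysd

The shift depends on letter class: consonant y→d is +5, but vowel a→e is +4. The rule splits by letter class: vowels +4, consonants +5.
For toy: t(cons)+5=y, o(vowel)+4=s, y(cons)+5=d.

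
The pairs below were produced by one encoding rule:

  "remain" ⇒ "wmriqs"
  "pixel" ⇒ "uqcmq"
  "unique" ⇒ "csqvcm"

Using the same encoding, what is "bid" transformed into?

Vowels shift forward by 8 and consonants shift forward by 5.
Applying it to bid: b(cons)+5=g, i(vowel)+8=q, d(cons)+5=i.

gqi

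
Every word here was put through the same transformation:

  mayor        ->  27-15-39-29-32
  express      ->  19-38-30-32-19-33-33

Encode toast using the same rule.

m is letter #13 and maps to 27: an offset of 14. Each letter is replaced by its alphabet position (a=1..z=26) + 14.
Applying it to toast: t=20→34, o=15→29, a=1→15, s=19→33, t=20→34.

34-29-15-33-34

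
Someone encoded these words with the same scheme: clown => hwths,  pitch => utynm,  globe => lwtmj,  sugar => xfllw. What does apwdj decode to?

verse

Shifts by position in clown: pos 0: c→h (+5), pos 1: l→w (+11), pos 2: o→t (+5), pos 3: w→h (+11) — repeating every 2. It's a Vigenère-style cipher with numeric key [5,11]: position i shifts by key[i mod 2].
Decoding apwdj: a−5=v, p−11=e, w−5=r, d−11=s, j−5=e.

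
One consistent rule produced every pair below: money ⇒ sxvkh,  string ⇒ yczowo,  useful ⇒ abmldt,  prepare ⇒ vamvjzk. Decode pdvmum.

jungle

Shifts by position in money: pos 0: m→s (+6), pos 1: o→x (+9), pos 2: n→v (+8), pos 3: e→k (+6), pos 4: y→h (+9) — repeating every 3. It's a Vigenère-style cipher with numeric key [6,9,8]: position i shifts by key[i mod 3].
Decoding pdvmum: p−6=j, d−9=u, v−8=n, m−6=g, u−9=l, m−8=e.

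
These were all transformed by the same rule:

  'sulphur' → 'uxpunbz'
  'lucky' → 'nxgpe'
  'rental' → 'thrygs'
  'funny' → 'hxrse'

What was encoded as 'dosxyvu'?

blossom

The shift increases by 1 at each position, starting from +2: 2, 3, 4, ….
Undoing it on dosxyvu: d−2=b, o−3=l, s−4=o, x−5=s, y−6=s, v−7=o, u−8=m.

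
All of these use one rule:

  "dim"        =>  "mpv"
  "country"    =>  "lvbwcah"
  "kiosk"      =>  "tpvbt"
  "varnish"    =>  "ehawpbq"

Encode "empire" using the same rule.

lvypal

Vowels shift forward by 7 and consonants shift forward by 9.
For empire: e(vowel)+7=l, m(cons)+9=v, p(cons)+9=y, i(vowel)+7=p, r(cons)+9=a, e(vowel)+7=l.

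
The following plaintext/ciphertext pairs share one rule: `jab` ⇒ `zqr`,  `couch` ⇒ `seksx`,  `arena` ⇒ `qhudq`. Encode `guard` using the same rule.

Compare letters: j→z is +16, a→q is +16, b→r is +16 — a constant shift. It's a constant shift of +16 (ROT16).
For guard: g+16=w, u+16=k, a+16=q, r+16=h, d+16=t.

wkqht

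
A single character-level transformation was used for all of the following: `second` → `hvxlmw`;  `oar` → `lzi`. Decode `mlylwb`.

nobody

Each pair mirrors across the alphabet (s↔h, e↔v, c↔x): positions sum to 25. Letters are reflected about the middle of the alphabet (position → 25−position): Atbash.
Undoing it on mlylwb: m↔n, l↔o, y↔b, l↔o, w↔d, b↔y.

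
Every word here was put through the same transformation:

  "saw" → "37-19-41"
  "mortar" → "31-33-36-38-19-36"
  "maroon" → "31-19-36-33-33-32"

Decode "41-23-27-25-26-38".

s is letter #19 and maps to 37: an offset of 18. The number is (letter's place in the alphabet, a=1) + 18.
Undoing it on 41-23-27-25-26-38: 41→(41−18)÷1=23=w, 23→(23−18)÷1=5=e, 27→(27−18)÷1=9=i, 25→(25−18)÷1=7=g, 26→(26−18)÷1=8=h, 38→(38−18)÷1=20=t.

weight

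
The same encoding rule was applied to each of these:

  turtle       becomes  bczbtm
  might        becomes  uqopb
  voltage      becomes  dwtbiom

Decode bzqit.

trial

This is a Caesar cipher with shift 8.
Reversing it on bzqit: b−8=t, z−8=r, q−8=i, i−8=a, t−8=l.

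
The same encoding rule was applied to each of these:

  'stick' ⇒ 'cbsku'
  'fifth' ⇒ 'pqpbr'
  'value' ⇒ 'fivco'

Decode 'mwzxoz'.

Shifts by position in stick: pos 0: s→c (+10), pos 1: t→b (+8), pos 2: i→s (+10), pos 3: c→k (+8) — repeating every 2. The shifts repeat in a cycle of length 2: positions 0,1,… shift by +10, +8, then the pattern repeats.
Undoing it on mwzxoz: m−10=c, w−8=o, z−10=p, x−8=p, o−10=e, z−8=r.

copper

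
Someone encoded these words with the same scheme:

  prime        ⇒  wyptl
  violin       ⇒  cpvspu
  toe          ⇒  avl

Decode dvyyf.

worry

Compare letters: p→w is +7, r→y is +7, i→p is +7 — a constant shift. This is a Caesar cipher with shift 7.
Decoding dvyyf: d−7=w, v−7=o, y−7=r, y−7=r, f−7=y.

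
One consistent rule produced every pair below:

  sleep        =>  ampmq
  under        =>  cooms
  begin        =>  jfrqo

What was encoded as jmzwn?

bloom

A repeating key of period 3 is used — shifts +8, +1, +11 over and over.
Undoing it on jmzwn: j−8=b, m−1=l, z−11=o, w−8=o, n−1=m.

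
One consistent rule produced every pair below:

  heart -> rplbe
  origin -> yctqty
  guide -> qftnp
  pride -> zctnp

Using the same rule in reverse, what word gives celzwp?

staple

Shifts by position in heart: pos 0: h→r (+10), pos 1: e→p (+11), pos 2: a→l (+11), pos 3: r→b (+10), pos 4: t→e (+11) — repeating every 3. The shifts repeat in a cycle of length 3: positions 0,1,… shift by +10, +11, +11, then the pattern repeats.
Reversing it on celzwp: c−10=s, e−11=t, l−11=a, z−10=p, w−11=l, p−11=e.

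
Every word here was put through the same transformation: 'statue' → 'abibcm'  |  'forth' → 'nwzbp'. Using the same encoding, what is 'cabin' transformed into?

kijqv

Compare letters: s→a is +8, t→b is +8, a→i is +8 — a constant shift. Each letter is shifted forward by 8 in the alphabet (a Caesar shift of +8).
For cabin: c+8=k, a+8=i, b+8=j, i+8=q, n+8=v.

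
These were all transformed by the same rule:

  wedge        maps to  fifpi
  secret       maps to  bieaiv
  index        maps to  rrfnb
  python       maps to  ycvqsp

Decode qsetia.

Shifts by position in wedge: pos 0: w→f (+9), pos 1: e→i (+4), pos 2: d→f (+2), pos 3: g→p (+9), pos 4: e→i (+4) — repeating every 3. A repeating key of period 3 is used — shifts +9, +4, +2 over and over.
Decoding qsetia: q−9=h, s−4=o, e−2=c, t−9=k, i−4=e, a−2=y.

hockey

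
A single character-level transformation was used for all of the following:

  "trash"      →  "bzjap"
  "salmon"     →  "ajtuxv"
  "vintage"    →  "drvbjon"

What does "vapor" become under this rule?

The shift depends on letter class: consonant t→b is +8, but vowel a→j is +9. Two shifts are in play — +9 for a/e/i/o/u, +8 for every other letter.
On vapor: v(cons)+8=d, a(vowel)+9=j, p(cons)+8=x, o(vowel)+9=x, r(cons)+8=z.

djxxz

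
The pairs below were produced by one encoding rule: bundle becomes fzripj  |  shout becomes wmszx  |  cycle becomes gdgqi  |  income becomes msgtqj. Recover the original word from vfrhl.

ranch

Shifts by position in bundle: pos 0: b→f (+4), pos 1: u→z (+5), pos 2: n→r (+4), pos 3: d→i (+5) — repeating every 2. It's a Vigenère-style cipher with numeric key [4,5]: position i shifts by key[i mod 2].
Decoding vfrhl: v−4=r, f−5=a, r−4=n, h−5=c, l−4=h.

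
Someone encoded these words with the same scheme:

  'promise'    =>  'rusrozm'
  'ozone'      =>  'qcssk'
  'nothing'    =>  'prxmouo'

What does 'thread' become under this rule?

vkvjgk

In promise: p→r is +2, r→u is +3, o→s is +4, m→r is +5 — the shift increases by 1 each position. The shift increases by 1 at each position, starting from +2: 2, 3, 4, ….
On thread: t+2=v, h+3=k, r+4=v, e+5=j, a+6=g, d+7=k.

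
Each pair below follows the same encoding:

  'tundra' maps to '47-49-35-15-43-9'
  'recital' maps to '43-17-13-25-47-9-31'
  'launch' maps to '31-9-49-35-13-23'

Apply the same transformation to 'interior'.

25-35-47-17-43-25-37-43

The formula is n = 2×(alphabet index, a=1) + 7.
On interior: i=9→25, n=14→35, t=20→47, e=5→17, r=18→43, i=9→25, o=15→37, r=18→43.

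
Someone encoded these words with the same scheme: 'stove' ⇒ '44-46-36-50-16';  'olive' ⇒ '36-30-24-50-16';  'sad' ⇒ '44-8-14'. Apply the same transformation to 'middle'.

32-24-14-14-30-16

s(#19)→44 and t(#20)→46: differences scale by 2, so n = 2·pos + 6. Each letter becomes 2×(its alphabet position, a=1..z=26) + 6.
For middle: m=13→32, i=9→24, d=4→14, d=4→14, l=12→30, e=5→16.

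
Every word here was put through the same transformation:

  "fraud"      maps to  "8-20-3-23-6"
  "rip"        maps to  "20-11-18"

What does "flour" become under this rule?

The number is (letter's place in the alphabet, a=1) + 2.
On flour: f=6→8, l=12→14, o=15→17, u=21→23, r=18→20.

8-14-17-23-20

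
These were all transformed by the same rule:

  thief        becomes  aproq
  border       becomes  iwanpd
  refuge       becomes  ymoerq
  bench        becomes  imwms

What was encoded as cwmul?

vodka

Each letter shifts forward by (position + 7), i.e. 7, 8, 9, … — the shift grows by one for each successive letter.
Undoing it on cwmul: c−7=v, w−8=o, m−9=d, u−10=k, l−11=a.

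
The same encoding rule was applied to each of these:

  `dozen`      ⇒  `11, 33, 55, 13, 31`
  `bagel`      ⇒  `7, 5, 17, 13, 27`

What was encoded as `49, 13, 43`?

wet

d(#4)→11 and o(#15)→33: differences scale by 2, so n = 2·pos + 3. The formula is n = 2×(alphabet index, a=1) + 3.
Reversing it on 49, 13, 43: 49→(49−3)÷2=23=w, 13→(13−3)÷2=5=e, 43→(43−3)÷2=20=t.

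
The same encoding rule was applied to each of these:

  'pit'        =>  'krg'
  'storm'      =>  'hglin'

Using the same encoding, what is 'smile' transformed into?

Each pair mirrors across the alphabet (p↔k, i↔r, t↔g): positions sum to 25. This is the alphabet-reversal cipher (Atbash): a becomes z, b becomes y, etc.
Applying it to smile: s↔h, m↔n, i↔r, l↔o, e↔v.

hnrov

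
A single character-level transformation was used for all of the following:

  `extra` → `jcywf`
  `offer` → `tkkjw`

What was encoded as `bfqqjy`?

Compare letters: e→j is +5, x→c is +5, t→y is +5 — a constant shift. This is a Caesar cipher with shift 5.
Undoing it on bfqqjy: b−5=w, f−5=a, q−5=l, q−5=l, j−5=e, y−5=t.

wallet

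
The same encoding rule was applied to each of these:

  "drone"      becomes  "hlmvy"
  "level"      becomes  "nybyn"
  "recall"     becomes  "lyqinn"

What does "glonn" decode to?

grill

d(3)→h(7) and r(17)→l(11) fit y≡17x+8 (mod 26); the inverse of 17 mod 26 is 23. This is an affine cipher: with a=0,…,z=25, each position x becomes (17x+8) mod 26.
Undoing it on glonn: g(6)→23·(6−8)≡6=g; l(11)→23·(11−8)≡17=r; o(14)→23·(14−8)≡8=i; n(13)→23·(13−8)≡11=l; n(13)→23·(13−8)≡11=l (all mod 26).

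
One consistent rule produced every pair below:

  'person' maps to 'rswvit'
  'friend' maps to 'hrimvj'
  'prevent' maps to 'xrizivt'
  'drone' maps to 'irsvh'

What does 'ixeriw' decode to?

The output letters match the input read backwards, each shifted +4: person reversed is nosrep. Two steps: reverse the string, then apply a Caesar shift of +4.
Reversing it on ixeriw: shift back: i−4=e, x−4=t, e−4=a, r−4=n, i−4=e, w−4=s → etanes; then reverse → senate.

senate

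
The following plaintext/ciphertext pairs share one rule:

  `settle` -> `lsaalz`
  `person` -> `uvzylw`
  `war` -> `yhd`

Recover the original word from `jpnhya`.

tragic

The output letters match the input read backwards, each shifted +7: settle reversed is elttes. The word is reversed, then every letter is shifted forward by 7.
Reversing it on jpnhya: shift back: j−7=c, p−7=i, n−7=g, h−7=a, y−7=r, a−7=t → cigart; then reverse → tragic.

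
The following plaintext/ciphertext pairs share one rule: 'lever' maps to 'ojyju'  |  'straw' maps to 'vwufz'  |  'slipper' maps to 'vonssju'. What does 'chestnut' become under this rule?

The shift depends on letter class: consonant l→o is +3, but vowel e→j is +5. Two shifts are in play — +5 for a/e/i/o/u, +3 for every other letter.
On chestnut: c(cons)+3=f, h(cons)+3=k, e(vowel)+5=j, s(cons)+3=v, t(cons)+3=w, n(cons)+3=q, u(vowel)+5=z, t(cons)+3=w.

fkjvwqzw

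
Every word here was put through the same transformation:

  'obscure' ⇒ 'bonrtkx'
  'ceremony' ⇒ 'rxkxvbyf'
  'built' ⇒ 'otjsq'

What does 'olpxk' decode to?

baker

o(14)→b(1) and b(1)→o(14) fit y≡3x+11 (mod 26); the inverse of 3 mod 26 is 9. Each letter's alphabet position (a=0..z=25) is mapped through 3·x+11 mod 26 — an affine cipher.
Decoding olpxk: o(14)→9·(14−11)≡1=b; l(11)→9·(11−11)≡0=a; p(15)→9·(15−11)≡10=k; x(23)→9·(23−11)≡4=e; k(10)→9·(10−11)≡17=r (all mod 26).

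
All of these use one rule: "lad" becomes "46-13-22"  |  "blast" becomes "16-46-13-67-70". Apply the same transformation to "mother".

With a=1..z=26, the number is 3·pos + 10.
For mother: m=13→49, o=15→55, t=20→70, h=8→34, e=5→25, r=18→64.

49-55-70-34-25-64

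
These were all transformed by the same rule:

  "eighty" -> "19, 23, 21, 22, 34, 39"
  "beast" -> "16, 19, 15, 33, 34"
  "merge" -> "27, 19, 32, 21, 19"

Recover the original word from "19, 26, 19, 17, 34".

elect

e is letter #5 and maps to 19: an offset of 14. The number is (letter's place in the alphabet, a=1) + 14.
Decoding 19, 26, 19, 17, 34: 19→(19−14)÷1=5=e, 26→(26−14)÷1=12=l, 19→(19−14)÷1=5=e, 17→(17−14)÷1=3=c, 34→(34−14)÷1=20=t.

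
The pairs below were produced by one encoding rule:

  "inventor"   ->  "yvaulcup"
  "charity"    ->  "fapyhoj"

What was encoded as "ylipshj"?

caliber

Read the word backwards and shift each letter +7.
Undoing it on ylipshj: shift back: y−7=r, l−7=e, i−7=b, p−7=i, s−7=l, h−7=a, j−7=c → rebilac; then reverse → caliber.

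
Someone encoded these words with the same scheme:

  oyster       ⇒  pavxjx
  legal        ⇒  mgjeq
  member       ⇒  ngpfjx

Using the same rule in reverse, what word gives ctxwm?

Letter i (0-indexed) is shifted by i+1, so successive shifts are 1, 2, 3, ….
Undoing it on ctxwm: c−1=b, t−2=r, x−3=u, w−4=s, m−5=h.

brush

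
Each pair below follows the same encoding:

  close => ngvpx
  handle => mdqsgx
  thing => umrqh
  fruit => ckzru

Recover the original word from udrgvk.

c(2)→n(13) and l(11)→g(6) fit y≡5x+3 (mod 26); the inverse of 5 mod 26 is 21. Each letter's alphabet position (a=0..z=25) is mapped through 5·x+3 mod 26 — an affine cipher.
Decoding udrgvk: u(20)→21·(20−3)≡19=t; d(3)→21·(3−3)≡0=a; r(17)→21·(17−3)≡8=i; g(6)→21·(6−3)≡11=l; v(21)→21·(21−3)≡14=o; k(10)→21·(10−3)≡17=r (all mod 26).

tailor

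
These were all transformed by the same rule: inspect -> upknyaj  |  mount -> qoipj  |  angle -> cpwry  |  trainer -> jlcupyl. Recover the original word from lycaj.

react

This is an affine cipher: with a=0,…,z=25, each position x becomes (25x+2) mod 26.
Undoing it on lycaj: l(11)→25·(11−2)≡17=r; y(24)→25·(24−2)≡4=e; c(2)→25·(2−2)≡0=a; a(0)→25·(0−2)≡2=c; j(9)→25·(9−2)≡19=t (all mod 26).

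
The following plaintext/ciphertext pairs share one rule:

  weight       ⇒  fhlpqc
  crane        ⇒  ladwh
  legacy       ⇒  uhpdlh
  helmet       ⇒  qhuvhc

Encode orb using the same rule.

The rule splits by letter class: vowels +3, consonants +9.
For orb: o(vowel)+3=r, r(cons)+9=a, b(cons)+9=k.

rak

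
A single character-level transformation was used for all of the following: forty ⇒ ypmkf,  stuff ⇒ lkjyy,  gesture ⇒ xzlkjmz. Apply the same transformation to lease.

f(5)→y(24) and o(14)→p(15) fit y≡25x+3 (mod 26); the inverse of 25 mod 26 is 25. Treating letters as 0–25, the rule is x ↦ 25x + 3 (mod 26).
On lease: l(11)→25·11+3≡18=s; e(4)→25·4+3≡25=z; a(0)→25·0+3≡3=d; s(18)→25·18+3≡11=l; e(4)→25·4+3≡25=z (all mod 26).

szdlz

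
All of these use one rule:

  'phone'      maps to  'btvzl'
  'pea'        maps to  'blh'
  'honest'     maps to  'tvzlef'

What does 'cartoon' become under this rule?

Two shifts are in play — +7 for a/e/i/o/u, +12 for every other letter.
On cartoon: c(cons)+12=o, a(vowel)+7=h, r(cons)+12=d, t(cons)+12=f, o(vowel)+7=v, o(vowel)+7=v, n(cons)+12=z.

ohdfvvz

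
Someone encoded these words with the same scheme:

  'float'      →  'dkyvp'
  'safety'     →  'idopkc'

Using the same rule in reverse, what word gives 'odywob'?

remote

The output letters match the input read backwards, each shifted +10: float reversed is taolf. Two steps: reverse the string, then apply a Caesar shift of +10.
Undoing it on odywob: shift back: o−10=e, d−10=t, y−10=o, w−10=m, o−10=e, b−10=r → etomer; then reverse → remote.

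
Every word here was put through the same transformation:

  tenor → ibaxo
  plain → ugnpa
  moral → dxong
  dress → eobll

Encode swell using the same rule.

t(19)→i(8) and e(4)→b(1) fit y≡23x+13 (mod 26); the inverse of 23 mod 26 is 17. Each letter's alphabet position (a=0..z=25) is mapped through 23·x+13 mod 26 — an affine cipher.
Applying it to swell: s(18)→23·18+13≡11=l; w(22)→23·22+13≡25=z; e(4)→23·4+13≡1=b; l(11)→23·11+13≡6=g; l(11)→23·11+13≡6=g (all mod 26).

lzbgg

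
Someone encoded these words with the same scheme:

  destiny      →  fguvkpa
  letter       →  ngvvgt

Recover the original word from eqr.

cop

Compare letters: d→f is +2, e→g is +2, s→u is +2 — a constant shift. Every letter moves 2 places later in the alphabet, wrapping around z→a.
Undoing it on eqr: e−2=c, q−2=o, r−2=p.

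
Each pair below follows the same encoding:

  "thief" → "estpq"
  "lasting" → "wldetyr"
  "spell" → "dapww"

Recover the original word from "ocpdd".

dress

Compare letters: t→e is +11, h→s is +11, i→t is +11 — a constant shift. Every letter moves 11 places later in the alphabet, wrapping around z→a.
Decoding ocpdd: o−11=d, c−11=r, p−11=e, d−11=s, d−11=s.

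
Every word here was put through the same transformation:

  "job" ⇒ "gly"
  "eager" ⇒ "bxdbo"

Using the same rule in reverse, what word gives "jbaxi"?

medal

Compare letters: j→g is +23, o→l is +23, b→y is +23 — a constant shift. This is a Caesar cipher with shift 23.
Undoing it on jbaxi: j−23=m, b−23=e, a−23=d, x−23=a, i−23=l.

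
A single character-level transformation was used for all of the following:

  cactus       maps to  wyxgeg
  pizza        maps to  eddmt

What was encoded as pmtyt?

pupil

The output letters match the input read backwards, each shifted +4: cactus reversed is sutcac. Read the word backwards and shift each letter +4.
Undoing it on pmtyt: shift back: p−4=l, m−4=i, t−4=p, y−4=u, t−4=p → lipup; then reverse → pupil.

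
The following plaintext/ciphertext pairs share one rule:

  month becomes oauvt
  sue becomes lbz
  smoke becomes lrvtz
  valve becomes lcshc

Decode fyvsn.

glory

The word is reversed, then every letter is shifted forward by 7.
Decoding fyvsn: shift back: f−7=y, y−7=r, v−7=o, s−7=l, n−7=g → yrolg; then reverse → glory.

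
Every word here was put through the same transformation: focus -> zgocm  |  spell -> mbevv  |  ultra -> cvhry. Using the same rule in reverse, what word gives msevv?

swell

Each letter's alphabet position (a=0..z=25) is mapped through 21·x+24 mod 26 — an affine cipher.
Undoing it on msevv: m(12)→5·(12−24)≡18=s; s(18)→5·(18−24)≡22=w; e(4)→5·(4−24)≡4=e; v(21)→5·(21−24)≡11=l; v(21)→5·(21−24)≡11=l (all mod 26).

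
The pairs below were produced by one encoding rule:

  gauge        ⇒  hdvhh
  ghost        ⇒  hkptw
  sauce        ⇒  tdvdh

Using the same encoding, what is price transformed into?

qujdh

Shifts by position in gauge: pos 0: g→h (+1), pos 1: a→d (+3), pos 2: u→v (+1), pos 3: g→h (+1), pos 4: e→h (+3) — repeating every 3. It's a Vigenère-style cipher with numeric key [1,3,1]: position i shifts by key[i mod 3].
Applying it to price: p+1=q, r+3=u, i+1=j, c+1=d, e+3=h.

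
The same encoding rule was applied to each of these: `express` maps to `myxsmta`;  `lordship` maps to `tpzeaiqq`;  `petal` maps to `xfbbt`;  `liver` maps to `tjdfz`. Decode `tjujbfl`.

limited

The shifts repeat in a cycle of length 2: positions 0,1,… shift by +8, +1, then the pattern repeats.
Decoding tjujbfl: t−8=l, j−1=i, u−8=m, j−1=i, b−8=t, f−1=e, l−8=d.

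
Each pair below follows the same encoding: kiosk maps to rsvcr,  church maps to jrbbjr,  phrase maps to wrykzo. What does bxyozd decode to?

unrest

Shifts by position in kiosk: pos 0: k→r (+7), pos 1: i→s (+10), pos 2: o→v (+7), pos 3: s→c (+10) — repeating every 2. It's a Vigenère-style cipher with numeric key [7,10]: position i shifts by key[i mod 2].
Decoding bxyozd: b−7=u, x−10=n, y−7=r, o−10=e, z−7=s, d−10=t.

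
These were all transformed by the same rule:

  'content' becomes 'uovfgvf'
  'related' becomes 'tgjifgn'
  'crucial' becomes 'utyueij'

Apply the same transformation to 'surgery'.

c(2)→u(20) and o(14)→o(14) fit y≡19x+8 (mod 26); the inverse of 19 mod 26 is 11. Treating letters as 0–25, the rule is x ↦ 19x + 8 (mod 26).
For surgery: s(18)→19·18+8≡12=m; u(20)→19·20+8≡24=y; r(17)→19·17+8≡19=t; g(6)→19·6+8≡18=s; e(4)→19·4+8≡6=g; r(17)→19·17+8≡19=t; y(24)→19·24+8≡22=w (all mod 26).

mytsgtw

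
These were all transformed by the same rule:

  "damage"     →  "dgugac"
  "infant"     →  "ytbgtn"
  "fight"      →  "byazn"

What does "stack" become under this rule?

d(3)→d(3) and a(0)→g(6) fit y≡25x+6 (mod 26); the inverse of 25 mod 26 is 25. Each letter's alphabet position (a=0..z=25) is mapped through 25·x+6 mod 26 — an affine cipher.
Applying it to stack: s(18)→25·18+6≡14=o; t(19)→25·19+6≡13=n; a(0)→25·0+6≡6=g; c(2)→25·2+6≡4=e; k(10)→25·10+6≡22=w (all mod 26).

ongew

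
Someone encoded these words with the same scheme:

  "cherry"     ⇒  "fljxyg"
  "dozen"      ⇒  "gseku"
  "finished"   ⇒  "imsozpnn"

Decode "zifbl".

weave

In cherry: c→f is +3, h→l is +4, e→j is +5, r→x is +6 — the shift increases by 1 each position. The shift increases by 1 at each position, starting from +3: 3, 4, 5, ….
Undoing it on zifbl: z−3=w, i−4=e, f−5=a, b−6=v, l−7=e.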